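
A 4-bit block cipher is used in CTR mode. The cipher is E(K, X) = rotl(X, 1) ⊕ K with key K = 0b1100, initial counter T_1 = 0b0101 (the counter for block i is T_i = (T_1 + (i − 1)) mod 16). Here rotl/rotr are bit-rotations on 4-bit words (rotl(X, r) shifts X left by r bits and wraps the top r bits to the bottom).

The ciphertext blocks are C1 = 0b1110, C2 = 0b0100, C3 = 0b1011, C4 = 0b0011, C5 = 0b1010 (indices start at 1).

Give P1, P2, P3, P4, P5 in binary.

P1 = 0b1000, P2 = 0b0100, P3 = 0b1001, P4 = 0b1110, P5 = 0b0101

CTR decryption: S_i = E(K, T_i) where T_i is the counter for block i; P_i = C_i ⊕ S_i.
P1: T = 0b0101, S = E(K, T) = 0b0110; 0b1110 ⊕ 0b0110 = 0b1000.
P2: T = 0b0110, S = E(K, T) = 0b0000; 0b0100 ⊕ 0b0000 = 0b0100.
P3: T = 0b0111, S = E(K, T) = 0b0010; 0b1011 ⊕ 0b0010 = 0b1001.
P4: T = 0b1000, S = E(K, T) = 0b1101; 0b0011 ⊕ 0b1101 = 0b1110.
P5: T = 0b1001, S = E(K, T) = 0b1111; 0b1010 ⊕ 0b1111 = 0b0101.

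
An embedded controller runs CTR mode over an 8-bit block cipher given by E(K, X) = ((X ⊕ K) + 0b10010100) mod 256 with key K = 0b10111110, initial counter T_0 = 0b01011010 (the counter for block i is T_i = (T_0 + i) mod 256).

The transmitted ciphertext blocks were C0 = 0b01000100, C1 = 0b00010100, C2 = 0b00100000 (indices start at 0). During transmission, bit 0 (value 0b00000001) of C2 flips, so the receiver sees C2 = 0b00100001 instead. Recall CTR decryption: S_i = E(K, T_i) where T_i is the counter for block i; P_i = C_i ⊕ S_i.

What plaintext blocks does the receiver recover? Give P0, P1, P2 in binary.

P0 = 0b00111100, P1 = 0b01101101, P2 = 0b01010111

Only C2 changed, to 0b00100001. In CTR, a change in C_i flips the same bit in P_i only; the keystream is unaffected. Decrypting the received ciphertext:
P0: T = 0b01011010, S = E(K, T) = 0b01111000; 0b01000100 ⊕ 0b01111000 = 0b00111100.
P1: T = 0b01011011, S = E(K, T) = 0b01111001; 0b00010100 ⊕ 0b01111001 = 0b01101101.
P2: T = 0b01011100, S = E(K, T) = 0b01110110; 0b00100001 ⊕ 0b01110110 = 0b01010111.
Blocks that differ from the original plaintext: P2.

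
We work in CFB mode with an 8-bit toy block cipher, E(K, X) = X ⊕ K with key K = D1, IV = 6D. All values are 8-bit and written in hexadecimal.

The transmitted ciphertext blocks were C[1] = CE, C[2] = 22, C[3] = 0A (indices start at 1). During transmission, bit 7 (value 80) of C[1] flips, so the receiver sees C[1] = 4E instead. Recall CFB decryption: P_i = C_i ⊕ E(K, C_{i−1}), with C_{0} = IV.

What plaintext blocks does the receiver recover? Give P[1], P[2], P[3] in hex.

P[1] = F2, P[2] = BD, P[3] = F9

Only C[1] changed, to 4E. In CFB, a change in C_i flips the same bit in P_i and garbles P_{i+1}. Decrypting the received ciphertext:
P[1]: E(K, 6D) = BC; 4E ⊕ BC = F2.
P[2]: E(K, 4E) = 9F; 22 ⊕ 9F = BD.
P[3]: E(K, 22) = F3; 0A ⊕ F3 = F9.
Blocks that differ from the original plaintext: P[1], P[2].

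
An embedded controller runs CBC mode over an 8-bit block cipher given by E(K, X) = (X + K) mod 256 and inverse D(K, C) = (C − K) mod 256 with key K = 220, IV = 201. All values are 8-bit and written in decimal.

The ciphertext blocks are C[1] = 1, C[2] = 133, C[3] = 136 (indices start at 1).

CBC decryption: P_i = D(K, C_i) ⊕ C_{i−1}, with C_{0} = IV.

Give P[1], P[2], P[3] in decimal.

P[1]: D(K, 1) = 37; 37 ⊕ 201 = 236.
P[2]: D(K, 133) = 169; 169 ⊕ 1 = 168.
P[3]: D(K, 136) = 172; 172 ⊕ 133 = 41.

P[1] = 236, P[2] = 168, P[3] = 41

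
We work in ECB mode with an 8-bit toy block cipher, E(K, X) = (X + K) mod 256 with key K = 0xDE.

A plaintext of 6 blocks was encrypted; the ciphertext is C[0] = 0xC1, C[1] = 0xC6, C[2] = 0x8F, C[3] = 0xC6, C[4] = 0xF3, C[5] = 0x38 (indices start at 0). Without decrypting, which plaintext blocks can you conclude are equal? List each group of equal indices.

ECB encrypts each block independently with the same key, so equal ciphertext blocks imply equal plaintext blocks.
C[1] = C[3] = 0xC6, so P[1] = P[3].

P[1] = P[3]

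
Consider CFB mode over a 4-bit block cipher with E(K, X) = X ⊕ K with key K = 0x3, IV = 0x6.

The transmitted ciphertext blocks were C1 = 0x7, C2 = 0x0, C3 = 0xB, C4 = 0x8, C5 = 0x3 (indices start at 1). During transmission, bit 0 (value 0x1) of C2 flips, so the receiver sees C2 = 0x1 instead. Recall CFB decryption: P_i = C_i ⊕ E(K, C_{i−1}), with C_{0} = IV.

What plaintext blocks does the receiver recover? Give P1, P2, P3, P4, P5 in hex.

P1 = 0x2, P2 = 0x5, P3 = 0x9, P4 = 0x0, P5 = 0x8

Only C2 changed, to 0x1. In CFB, a change in C_i flips the same bit in P_i and garbles P_{i+1}. Decrypting the received ciphertext:
P1: E(K, 0x6) = 0x5; 0x7 ⊕ 0x5 = 0x2.
P2: E(K, 0x7) = 0x4; 0x1 ⊕ 0x4 = 0x5.
P3: E(K, 0x1) = 0x2; 0xB ⊕ 0x2 = 0x9.
P4: E(K, 0xB) = 0x8; 0x8 ⊕ 0x8 = 0x0.
P5: E(K, 0x8) = 0xB; 0x3 ⊕ 0xB = 0x8.
Blocks that differ from the original plaintext: P2, P3.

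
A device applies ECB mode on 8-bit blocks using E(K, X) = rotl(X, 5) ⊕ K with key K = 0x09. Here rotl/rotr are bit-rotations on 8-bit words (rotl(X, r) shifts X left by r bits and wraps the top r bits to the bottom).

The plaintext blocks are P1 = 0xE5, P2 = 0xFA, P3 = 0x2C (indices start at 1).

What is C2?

C2 = 0x56

ECB encryption: C_i = E(K, P_i).
C2: E(K, 0xFA) = 0x56.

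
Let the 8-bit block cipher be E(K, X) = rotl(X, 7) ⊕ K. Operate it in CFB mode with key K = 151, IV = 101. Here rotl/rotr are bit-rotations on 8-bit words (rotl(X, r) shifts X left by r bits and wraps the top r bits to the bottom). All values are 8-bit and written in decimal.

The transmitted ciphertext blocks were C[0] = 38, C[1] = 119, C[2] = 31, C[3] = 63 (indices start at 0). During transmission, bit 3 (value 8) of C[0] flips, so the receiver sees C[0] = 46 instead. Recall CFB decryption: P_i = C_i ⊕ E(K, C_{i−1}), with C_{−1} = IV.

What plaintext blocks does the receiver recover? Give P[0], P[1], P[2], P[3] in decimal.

P[0] = 11, P[1] = 247, P[2] = 51, P[3] = 39

Only C[0] changed, to 46. In CFB, a change in C_i flips the same bit in P_i and garbles P_{i+1}. Decrypting the received ciphertext:
P[0]: E(K, 101) = 37; 46 ⊕ 37 = 11.
P[1]: E(K, 46) = 128; 119 ⊕ 128 = 247.
P[2]: E(K, 119) = 44; 31 ⊕ 44 = 51.
P[3]: E(K, 31) = 24; 63 ⊕ 24 = 39.
Blocks that differ from the original plaintext: P[0], P[1].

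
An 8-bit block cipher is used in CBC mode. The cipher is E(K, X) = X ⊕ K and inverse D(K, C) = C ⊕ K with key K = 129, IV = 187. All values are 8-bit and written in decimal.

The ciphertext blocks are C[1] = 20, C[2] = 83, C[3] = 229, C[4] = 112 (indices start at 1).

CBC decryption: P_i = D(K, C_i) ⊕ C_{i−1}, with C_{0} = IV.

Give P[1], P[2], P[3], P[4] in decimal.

P[1]: D(K, 20) = 149; 149 ⊕ 187 = 46.
P[2]: D(K, 83) = 210; 210 ⊕ 20 = 198.
P[3]: D(K, 229) = 100; 100 ⊕ 83 = 55.
P[4]: D(K, 112) = 241; 241 ⊕ 229 = 20.

P[1] = 46, P[2] = 198, P[3] = 55, P[4] = 20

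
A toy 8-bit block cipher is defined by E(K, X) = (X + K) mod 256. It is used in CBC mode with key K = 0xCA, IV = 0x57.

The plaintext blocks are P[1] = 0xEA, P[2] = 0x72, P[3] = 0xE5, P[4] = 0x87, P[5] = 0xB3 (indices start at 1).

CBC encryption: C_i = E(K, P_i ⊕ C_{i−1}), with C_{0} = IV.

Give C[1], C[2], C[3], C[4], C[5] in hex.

C[1]: P[1] ⊕ 0x57 = 0xBD; E(K, 0xBD) = 0x87.
C[2]: P[2] ⊕ 0x87 = 0xF5; E(K, 0xF5) = 0xBF.
C[3]: P[3] ⊕ 0xBF = 0x5A; E(K, 0x5A) = 0x24.
C[4]: P[4] ⊕ 0x24 = 0xA3; E(K, 0xA3) = 0x6D.
C[5]: P[5] ⊕ 0x6D = 0xDE; E(K, 0xDE) = 0xA8.

C[1] = 0x87, C[2] = 0xBF, C[3] = 0x24, C[4] = 0x6D, C[5] = 0xA8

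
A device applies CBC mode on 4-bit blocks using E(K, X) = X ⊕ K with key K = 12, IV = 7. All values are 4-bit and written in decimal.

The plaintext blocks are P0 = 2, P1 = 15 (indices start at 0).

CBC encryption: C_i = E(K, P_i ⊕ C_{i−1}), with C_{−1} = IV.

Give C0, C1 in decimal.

C0 = 9, C1 = 10

C0: P0 ⊕ 7 = 5; E(K, 5) = 9.
C1: P1 ⊕ 9 = 6; E(K, 6) = 10.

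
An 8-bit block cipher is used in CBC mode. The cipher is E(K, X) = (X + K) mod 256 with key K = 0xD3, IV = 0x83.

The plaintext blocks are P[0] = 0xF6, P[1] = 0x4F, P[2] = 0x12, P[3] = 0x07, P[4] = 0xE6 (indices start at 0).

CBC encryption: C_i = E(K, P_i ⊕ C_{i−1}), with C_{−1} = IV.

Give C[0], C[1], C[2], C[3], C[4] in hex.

C[0]: P[0] ⊕ 0x83 = 0x75; E(K, 0x75) = 0x48.
C[1]: P[1] ⊕ 0x48 = 0x07; E(K, 0x07) = 0xDA.
C[2]: P[2] ⊕ 0xDA = 0xC8; E(K, 0xC8) = 0x9B.
C[3]: P[3] ⊕ 0x9B = 0x9C; E(K, 0x9C) = 0x6F.
C[4]: P[4] ⊕ 0x6F = 0x89; E(K, 0x89) = 0x5C.

C[0] = 0x48, C[1] = 0xDA, C[2] = 0x9B, C[3] = 0x6F, C[4] = 0x5C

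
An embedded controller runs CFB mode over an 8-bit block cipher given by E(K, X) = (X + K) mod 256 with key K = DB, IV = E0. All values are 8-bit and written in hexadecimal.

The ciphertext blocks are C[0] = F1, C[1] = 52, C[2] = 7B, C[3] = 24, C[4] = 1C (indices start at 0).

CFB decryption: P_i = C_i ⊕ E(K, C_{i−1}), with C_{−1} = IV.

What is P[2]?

P[2]: E(K, 52) = 2D; 7B ⊕ 2D = 56.

P[2] = 56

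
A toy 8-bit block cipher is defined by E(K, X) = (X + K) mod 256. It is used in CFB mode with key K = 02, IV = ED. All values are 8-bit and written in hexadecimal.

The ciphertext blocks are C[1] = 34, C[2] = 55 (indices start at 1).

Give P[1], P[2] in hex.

P[1] = DB, P[2] = 63

CFB decryption: P_i = C_i ⊕ E(K, C_{i−1}), with C_{0} = IV.
P[1]: E(K, ED) = EF; 34 ⊕ EF = DB.
P[2]: E(K, 34) = 36; 55 ⊕ 36 = 63.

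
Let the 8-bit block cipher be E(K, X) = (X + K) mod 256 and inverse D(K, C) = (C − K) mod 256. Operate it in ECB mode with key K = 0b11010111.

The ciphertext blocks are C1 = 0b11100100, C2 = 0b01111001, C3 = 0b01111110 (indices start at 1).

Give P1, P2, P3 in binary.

P1 = 0b00001101, P2 = 0b10100010, P3 = 0b10100111

ECB decryption: P_i = D(K, C_i).
P1: D(K, 0b11100100) = 0b00001101.
P2: D(K, 0b01111001) = 0b10100010.
P3: D(K, 0b01111110) = 0b10100111.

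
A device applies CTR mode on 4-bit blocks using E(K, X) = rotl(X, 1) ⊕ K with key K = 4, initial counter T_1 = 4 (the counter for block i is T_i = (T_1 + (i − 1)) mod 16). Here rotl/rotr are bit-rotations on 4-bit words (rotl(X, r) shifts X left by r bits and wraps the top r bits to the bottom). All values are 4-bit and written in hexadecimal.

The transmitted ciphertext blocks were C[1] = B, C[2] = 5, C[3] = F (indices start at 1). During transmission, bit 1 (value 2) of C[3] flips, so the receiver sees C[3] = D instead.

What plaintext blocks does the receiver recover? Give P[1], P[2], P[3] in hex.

CTR decryption: S_i = E(K, T_i) where T_i is the counter for block i; P_i = C_i ⊕ S_i.
Only C[3] changed, to D. In CTR, a change in C_i flips the same bit in P_i only; the keystream is unaffected. Decrypting the received ciphertext:
P[1]: T = 4, S = E(K, T) = C; B ⊕ C = 7.
P[2]: T = 5, S = E(K, T) = E; 5 ⊕ E = B.
P[3]: T = 6, S = E(K, T) = 8; D ⊕ 8 = 5.
Blocks that differ from the original plaintext: P[3].

P[1] = 7, P[2] = B, P[3] = 5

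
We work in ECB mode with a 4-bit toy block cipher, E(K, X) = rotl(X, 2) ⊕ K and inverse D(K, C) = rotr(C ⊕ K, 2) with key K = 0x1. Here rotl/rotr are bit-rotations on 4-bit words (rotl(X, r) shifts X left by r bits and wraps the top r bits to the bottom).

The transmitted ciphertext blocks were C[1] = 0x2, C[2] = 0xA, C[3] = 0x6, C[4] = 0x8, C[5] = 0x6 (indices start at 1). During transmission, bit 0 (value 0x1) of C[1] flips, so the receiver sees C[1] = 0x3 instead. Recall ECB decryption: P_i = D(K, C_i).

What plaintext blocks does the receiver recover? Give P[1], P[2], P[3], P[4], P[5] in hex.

P[1] = 0x8, P[2] = 0xE, P[3] = 0xD, P[4] = 0x6, P[5] = 0xD

Only C[1] changed, to 0x3. In ECB, a change in C_i affects only P_i. Decrypting the received ciphertext:
P[1]: D(K, 0x3) = 0x8.
P[2]: D(K, 0xA) = 0xE.
P[3]: D(K, 0x6) = 0xD.
P[4]: D(K, 0x8) = 0x6.
P[5]: D(K, 0x6) = 0xD.
Blocks that differ from the original plaintext: P[1].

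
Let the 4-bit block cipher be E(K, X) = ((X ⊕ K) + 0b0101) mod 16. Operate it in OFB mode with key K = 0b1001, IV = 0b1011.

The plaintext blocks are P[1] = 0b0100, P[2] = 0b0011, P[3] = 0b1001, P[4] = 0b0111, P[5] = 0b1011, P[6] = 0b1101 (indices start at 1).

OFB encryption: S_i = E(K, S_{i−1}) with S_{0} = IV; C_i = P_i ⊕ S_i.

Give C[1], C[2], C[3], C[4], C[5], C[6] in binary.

C[1] = 0b0011, C[2] = 0b0000, C[3] = 0b0110, C[4] = 0b1100, C[5] = 0b1100, C[6] = 0b1110

C[1]: S = E(K, 0b1011) = 0b0111; 0b0100 ⊕ 0b0111 = 0b0011.
C[2]: S = E(K, 0b0111) = 0b0011; 0b0011 ⊕ 0b0011 = 0b0000.
C[3]: S = E(K, 0b0011) = 0b1111; 0b1001 ⊕ 0b1111 = 0b0110.
C[4]: S = E(K, 0b1111) = 0b1011; 0b0111 ⊕ 0b1011 = 0b1100.
C[5]: S = E(K, 0b1011) = 0b0111; 0b1011 ⊕ 0b0111 = 0b1100.
C[6]: S = E(K, 0b0111) = 0b0011; 0b1101 ⊕ 0b0011 = 0b1110.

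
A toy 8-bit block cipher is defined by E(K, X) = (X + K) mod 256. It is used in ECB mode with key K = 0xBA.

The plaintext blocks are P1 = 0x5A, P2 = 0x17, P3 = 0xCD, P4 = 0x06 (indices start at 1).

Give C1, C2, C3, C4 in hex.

C1 = 0x14, C2 = 0xD1, C3 = 0x87, C4 = 0xC0

ECB encryption: C_i = E(K, P_i).
C1: E(K, 0x5A) = 0x14.
C2: E(K, 0x17) = 0xD1.
C3: E(K, 0xCD) = 0x87.
C4: E(K, 0x06) = 0xC0.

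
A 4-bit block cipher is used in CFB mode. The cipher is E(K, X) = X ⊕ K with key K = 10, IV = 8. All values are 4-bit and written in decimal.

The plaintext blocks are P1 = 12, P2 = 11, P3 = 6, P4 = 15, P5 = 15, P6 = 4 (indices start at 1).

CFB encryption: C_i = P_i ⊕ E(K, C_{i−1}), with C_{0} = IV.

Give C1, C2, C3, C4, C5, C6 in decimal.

C1 = 14, C2 = 15, C3 = 3, C4 = 6, C5 = 3, C6 = 13

C1: E(K, 8) = 2; 12 ⊕ 2 = 14.
C2: E(K, 14) = 4; 11 ⊕ 4 = 15.
C3: E(K, 15) = 5; 6 ⊕ 5 = 3.
C4: E(K, 3) = 9; 15 ⊕ 9 = 6.
C5: E(K, 6) = 12; 15 ⊕ 12 = 3.
C6: E(K, 3) = 9; 4 ⊕ 9 = 13.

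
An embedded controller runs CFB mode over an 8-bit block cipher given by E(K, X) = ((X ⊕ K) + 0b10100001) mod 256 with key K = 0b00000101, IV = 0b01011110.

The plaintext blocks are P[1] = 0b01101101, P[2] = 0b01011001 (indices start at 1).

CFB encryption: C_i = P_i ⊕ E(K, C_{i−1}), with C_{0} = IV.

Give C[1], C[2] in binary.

C[1]: E(K, 0b01011110) = 0b11111100; 0b01101101 ⊕ 0b11111100 = 0b10010001.
C[2]: E(K, 0b10010001) = 0b00110101; 0b01011001 ⊕ 0b00110101 = 0b01101100.

C[1] = 0b10010001, C[2] = 0b01101100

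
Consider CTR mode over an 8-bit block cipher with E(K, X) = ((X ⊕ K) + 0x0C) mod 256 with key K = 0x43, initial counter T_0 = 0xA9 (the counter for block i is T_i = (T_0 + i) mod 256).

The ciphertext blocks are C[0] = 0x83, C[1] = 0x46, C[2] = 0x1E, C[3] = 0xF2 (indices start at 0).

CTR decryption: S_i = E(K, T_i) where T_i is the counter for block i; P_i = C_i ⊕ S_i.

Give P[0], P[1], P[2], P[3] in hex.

P[0] = 0x75, P[1] = 0xB3, P[2] = 0xEA, P[3] = 0x09

P[0]: T = 0xA9, S = E(K, T) = 0xF6; 0x83 ⊕ 0xF6 = 0x75.
P[1]: T = 0xAA, S = E(K, T) = 0xF5; 0x46 ⊕ 0xF5 = 0xB3.
P[2]: T = 0xAB, S = E(K, T) = 0xF4; 0x1E ⊕ 0xF4 = 0xEA.
P[3]: T = 0xAC, S = E(K, T) = 0xFB; 0xF2 ⊕ 0xFB = 0x09.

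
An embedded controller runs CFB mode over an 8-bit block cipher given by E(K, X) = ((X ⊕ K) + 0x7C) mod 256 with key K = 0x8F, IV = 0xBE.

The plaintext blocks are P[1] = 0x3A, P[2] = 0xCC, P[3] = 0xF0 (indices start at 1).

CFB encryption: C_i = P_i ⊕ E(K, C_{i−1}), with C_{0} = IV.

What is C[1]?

C[1]: E(K, 0xBE) = 0xAD; 0x3A ⊕ 0xAD = 0x97.

C[1] = 0x97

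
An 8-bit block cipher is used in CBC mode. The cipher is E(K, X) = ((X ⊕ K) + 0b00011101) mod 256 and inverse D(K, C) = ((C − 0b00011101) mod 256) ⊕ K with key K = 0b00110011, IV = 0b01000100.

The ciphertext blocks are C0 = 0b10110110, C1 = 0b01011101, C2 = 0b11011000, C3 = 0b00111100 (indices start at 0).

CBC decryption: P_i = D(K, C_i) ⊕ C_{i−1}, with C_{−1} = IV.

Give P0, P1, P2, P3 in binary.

P0: D(K, 0b10110110) = 0b10101010; 0b10101010 ⊕ 0b01000100 = 0b11101110.
P1: D(K, 0b01011101) = 0b01110011; 0b01110011 ⊕ 0b10110110 = 0b11000101.
P2: D(K, 0b11011000) = 0b10001000; 0b10001000 ⊕ 0b01011101 = 0b11010101.
P3: D(K, 0b00111100) = 0b00101100; 0b00101100 ⊕ 0b11011000 = 0b11110100.

P0 = 0b11101110, P1 = 0b11000101, P2 = 0b11010101, P3 = 0b11110100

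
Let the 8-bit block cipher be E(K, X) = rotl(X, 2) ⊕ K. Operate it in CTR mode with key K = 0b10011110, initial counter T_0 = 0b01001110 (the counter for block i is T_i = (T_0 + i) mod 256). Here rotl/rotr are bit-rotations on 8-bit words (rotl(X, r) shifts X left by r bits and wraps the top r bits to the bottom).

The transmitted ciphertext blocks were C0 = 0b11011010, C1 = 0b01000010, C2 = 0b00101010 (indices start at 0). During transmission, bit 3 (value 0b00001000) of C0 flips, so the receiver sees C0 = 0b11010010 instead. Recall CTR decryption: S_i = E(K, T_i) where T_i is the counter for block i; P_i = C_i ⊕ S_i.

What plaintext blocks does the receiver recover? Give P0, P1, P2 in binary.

P0 = 0b01110101, P1 = 0b11100001, P2 = 0b11110101

Only C0 changed, to 0b11010010. In CTR, a change in C_i flips the same bit in P_i only; the keystream is unaffected. Decrypting the received ciphertext:
P0: T = 0b01001110, S = E(K, T) = 0b10100111; 0b11010010 ⊕ 0b10100111 = 0b01110101.
P1: T = 0b01001111, S = E(K, T) = 0b10100011; 0b01000010 ⊕ 0b10100011 = 0b11100001.
P2: T = 0b01010000, S = E(K, T) = 0b11011111; 0b00101010 ⊕ 0b11011111 = 0b11110101.
Blocks that differ from the original plaintext: P0.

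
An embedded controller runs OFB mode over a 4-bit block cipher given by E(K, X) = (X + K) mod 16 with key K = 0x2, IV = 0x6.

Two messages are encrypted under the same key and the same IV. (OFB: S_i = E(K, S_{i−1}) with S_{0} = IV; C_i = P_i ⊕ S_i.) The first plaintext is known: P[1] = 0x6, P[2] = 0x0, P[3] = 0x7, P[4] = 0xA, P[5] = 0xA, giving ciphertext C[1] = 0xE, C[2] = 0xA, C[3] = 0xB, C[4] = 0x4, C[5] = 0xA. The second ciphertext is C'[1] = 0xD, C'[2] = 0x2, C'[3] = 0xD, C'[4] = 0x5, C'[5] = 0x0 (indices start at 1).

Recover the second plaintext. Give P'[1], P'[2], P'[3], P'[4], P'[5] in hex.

P'[1] = 0x5, P'[2] = 0x8, P'[3] = 0x1, P'[4] = 0xB, P'[5] = 0x0

In OFB with a reused IV, both messages share the same keystream S_i, so C_i ⊕ C'_i = P_i ⊕ P'_i and thus P'_i = P_i ⊕ C_i ⊕ C'_i.
P'[1]: 0x6 ⊕ 0xE ⊕ 0xD = 0x5.
P'[2]: 0x0 ⊕ 0xA ⊕ 0x2 = 0x8.
P'[3]: 0x7 ⊕ 0xB ⊕ 0xD = 0x1.
P'[4]: 0xA ⊕ 0x4 ⊕ 0x5 = 0xB.
P'[5]: 0xA ⊕ 0xA ⊕ 0x0 = 0x0.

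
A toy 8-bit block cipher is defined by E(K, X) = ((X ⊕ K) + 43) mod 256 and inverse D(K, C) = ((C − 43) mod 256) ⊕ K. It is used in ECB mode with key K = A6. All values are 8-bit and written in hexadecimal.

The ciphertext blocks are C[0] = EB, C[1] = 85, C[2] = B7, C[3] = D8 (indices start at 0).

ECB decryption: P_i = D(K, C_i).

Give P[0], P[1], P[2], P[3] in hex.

P[0] = 0E, P[1] = E4, P[2] = D2, P[3] = 33

P[0]: D(K, EB) = 0E.
P[1]: D(K, 85) = E4.
P[2]: D(K, B7) = D2.
P[3]: D(K, D8) = 33.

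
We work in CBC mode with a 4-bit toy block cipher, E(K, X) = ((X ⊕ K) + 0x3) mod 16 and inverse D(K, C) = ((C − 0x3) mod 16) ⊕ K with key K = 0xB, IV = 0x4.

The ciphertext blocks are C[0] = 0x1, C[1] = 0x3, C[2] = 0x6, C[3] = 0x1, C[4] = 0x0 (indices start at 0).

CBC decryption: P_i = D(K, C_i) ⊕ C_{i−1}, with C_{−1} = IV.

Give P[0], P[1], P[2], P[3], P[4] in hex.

P[0] = 0x1, P[1] = 0xA, P[2] = 0xB, P[3] = 0x3, P[4] = 0x7

P[0]: D(K, 0x1) = 0x5; 0x5 ⊕ 0x4 = 0x1.
P[1]: D(K, 0x3) = 0xB; 0xB ⊕ 0x1 = 0xA.
P[2]: D(K, 0x6) = 0x8; 0x8 ⊕ 0x3 = 0xB.
P[3]: D(K, 0x1) = 0x5; 0x5 ⊕ 0x6 = 0x3.
P[4]: D(K, 0x0) = 0x6; 0x6 ⊕ 0x1 = 0x7.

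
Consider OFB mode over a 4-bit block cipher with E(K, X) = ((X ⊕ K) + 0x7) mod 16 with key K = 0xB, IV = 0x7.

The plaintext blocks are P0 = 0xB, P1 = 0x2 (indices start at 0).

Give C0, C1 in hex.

C0 = 0x8, C1 = 0xD

OFB encryption: S_i = E(K, S_{i−1}) with S_{−1} = IV; C_i = P_i ⊕ S_i.
C0: S = E(K, 0x7) = 0x3; 0xB ⊕ 0x3 = 0x8.
C1: S = E(K, 0x3) = 0xF; 0x2 ⊕ 0xF = 0xD.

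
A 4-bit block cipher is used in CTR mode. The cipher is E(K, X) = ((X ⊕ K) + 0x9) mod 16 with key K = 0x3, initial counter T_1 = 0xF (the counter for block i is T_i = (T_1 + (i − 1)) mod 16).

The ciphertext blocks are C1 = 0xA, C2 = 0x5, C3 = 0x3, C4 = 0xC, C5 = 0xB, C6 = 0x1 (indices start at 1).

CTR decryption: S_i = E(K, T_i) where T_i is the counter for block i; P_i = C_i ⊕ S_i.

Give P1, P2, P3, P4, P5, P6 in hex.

P1 = 0xF, P2 = 0x9, P3 = 0x8, P4 = 0x6, P5 = 0x2, P6 = 0x1

P1: T = 0xF, S = E(K, T) = 0x5; 0xA ⊕ 0x5 = 0xF.
P2: T = 0x0, S = E(K, T) = 0xC; 0x5 ⊕ 0xC = 0x9.
P3: T = 0x1, S = E(K, T) = 0xB; 0x3 ⊕ 0xB = 0x8.
P4: T = 0x2, S = E(K, T) = 0xA; 0xC ⊕ 0xA = 0x6.
P5: T = 0x3, S = E(K, T) = 0x9; 0xB ⊕ 0x9 = 0x2.
P6: T = 0x4, S = E(K, T) = 0x0; 0x1 ⊕ 0x0 = 0x1.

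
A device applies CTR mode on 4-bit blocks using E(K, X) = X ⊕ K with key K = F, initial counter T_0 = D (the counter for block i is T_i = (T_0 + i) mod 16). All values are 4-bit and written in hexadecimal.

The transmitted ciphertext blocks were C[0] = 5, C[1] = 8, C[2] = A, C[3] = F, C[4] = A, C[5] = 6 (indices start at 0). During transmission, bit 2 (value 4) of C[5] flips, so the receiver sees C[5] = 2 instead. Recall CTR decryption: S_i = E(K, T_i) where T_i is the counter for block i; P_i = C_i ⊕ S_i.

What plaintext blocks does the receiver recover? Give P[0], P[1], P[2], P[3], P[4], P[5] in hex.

Only C[5] changed, to 2. In CTR, a change in C_i flips the same bit in P_i only; the keystream is unaffected. Decrypting the received ciphertext:
P[0]: T = D, S = E(K, T) = 2; 5 ⊕ 2 = 7.
P[1]: T = E, S = E(K, T) = 1; 8 ⊕ 1 = 9.
P[2]: T = F, S = E(K, T) = 0; A ⊕ 0 = A.
P[3]: T = 0, S = E(K, T) = F; F ⊕ F = 0.
P[4]: T = 1, S = E(K, T) = E; A ⊕ E = 4.
P[5]: T = 2, S = E(K, T) = D; 2 ⊕ D = F.
Blocks that differ from the original plaintext: P[5].

P[0] = 7, P[1] = 9, P[2] = A, P[3] = 0, P[4] = 4, P[5] = F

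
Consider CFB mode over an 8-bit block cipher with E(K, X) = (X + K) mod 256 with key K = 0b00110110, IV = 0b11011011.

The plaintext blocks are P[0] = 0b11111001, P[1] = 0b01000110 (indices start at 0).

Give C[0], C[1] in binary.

CFB encryption: C_i = P_i ⊕ E(K, C_{i−1}), with C_{−1} = IV.
C[0]: E(K, 0b11011011) = 0b00010001; 0b11111001 ⊕ 0b00010001 = 0b11101000.
C[1]: E(K, 0b11101000) = 0b00011110; 0b01000110 ⊕ 0b00011110 = 0b01011000.

C[0] = 0b11101000, C[1] = 0b01011000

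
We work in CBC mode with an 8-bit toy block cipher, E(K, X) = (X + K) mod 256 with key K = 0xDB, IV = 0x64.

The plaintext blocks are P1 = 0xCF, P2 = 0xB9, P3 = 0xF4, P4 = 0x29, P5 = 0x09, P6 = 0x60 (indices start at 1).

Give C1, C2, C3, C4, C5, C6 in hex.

C1 = 0x86, C2 = 0x1A, C3 = 0xC9, C4 = 0xBB, C5 = 0x8D, C6 = 0xC8

CBC encryption: C_i = E(K, P_i ⊕ C_{i−1}), with C_{0} = IV.
C1: P1 ⊕ 0x64 = 0xAB; E(K, 0xAB) = 0x86.
C2: P2 ⊕ 0x86 = 0x3F; E(K, 0x3F) = 0x1A.
C3: P3 ⊕ 0x1A = 0xEE; E(K, 0xEE) = 0xC9.
C4: P4 ⊕ 0xC9 = 0xE0; E(K, 0xE0) = 0xBB.
C5: P5 ⊕ 0xBB = 0xB2; E(K, 0xB2) = 0x8D.
C6: P6 ⊕ 0x8D = 0xED; E(K, 0xED) = 0xC8.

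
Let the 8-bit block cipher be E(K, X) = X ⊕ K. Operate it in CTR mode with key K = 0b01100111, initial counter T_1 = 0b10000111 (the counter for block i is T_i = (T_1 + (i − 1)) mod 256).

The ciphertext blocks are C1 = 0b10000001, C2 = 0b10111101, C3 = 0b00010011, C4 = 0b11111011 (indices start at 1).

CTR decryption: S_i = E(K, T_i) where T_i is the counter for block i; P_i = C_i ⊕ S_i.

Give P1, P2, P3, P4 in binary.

P1 = 0b01100001, P2 = 0b01010010, P3 = 0b11111101, P4 = 0b00010110

P1: T = 0b10000111, S = E(K, T) = 0b11100000; 0b10000001 ⊕ 0b11100000 = 0b01100001.
P2: T = 0b10001000, S = E(K, T) = 0b11101111; 0b10111101 ⊕ 0b11101111 = 0b01010010.
P3: T = 0b10001001, S = E(K, T) = 0b11101110; 0b00010011 ⊕ 0b11101110 = 0b11111101.
P4: T = 0b10001010, S = E(K, T) = 0b11101101; 0b11111011 ⊕ 0b11101101 = 0b00010110.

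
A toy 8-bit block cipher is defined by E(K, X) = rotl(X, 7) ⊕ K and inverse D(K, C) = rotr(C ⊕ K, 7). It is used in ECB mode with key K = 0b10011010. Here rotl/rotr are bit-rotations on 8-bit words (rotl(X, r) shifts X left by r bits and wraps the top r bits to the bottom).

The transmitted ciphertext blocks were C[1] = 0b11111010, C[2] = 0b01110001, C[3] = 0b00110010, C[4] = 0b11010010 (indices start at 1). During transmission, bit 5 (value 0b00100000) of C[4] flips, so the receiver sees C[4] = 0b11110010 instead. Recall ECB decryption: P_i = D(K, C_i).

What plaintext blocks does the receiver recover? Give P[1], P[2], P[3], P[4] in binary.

Only C[4] changed, to 0b11110010. In ECB, a change in C_i affects only P_i. Decrypting the received ciphertext:
P[1]: D(K, 0b11111010) = 0b11000000.
P[2]: D(K, 0b01110001) = 0b11010111.
P[3]: D(K, 0b00110010) = 0b01010001.
P[4]: D(K, 0b11110010) = 0b11010000.
Blocks that differ from the original plaintext: P[4].

P[1] = 0b11000000, P[2] = 0b11010111, P[3] = 0b01010001, P[4] = 0b11010000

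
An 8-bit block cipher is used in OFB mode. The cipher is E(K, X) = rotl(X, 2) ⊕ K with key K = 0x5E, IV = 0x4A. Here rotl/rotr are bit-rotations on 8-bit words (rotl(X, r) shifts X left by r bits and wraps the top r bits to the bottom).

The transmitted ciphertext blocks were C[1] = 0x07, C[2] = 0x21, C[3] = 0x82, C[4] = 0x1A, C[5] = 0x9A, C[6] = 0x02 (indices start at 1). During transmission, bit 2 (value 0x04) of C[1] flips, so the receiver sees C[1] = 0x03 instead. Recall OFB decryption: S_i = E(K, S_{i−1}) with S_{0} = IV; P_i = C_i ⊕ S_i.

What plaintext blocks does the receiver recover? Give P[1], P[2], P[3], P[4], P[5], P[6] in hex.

Only C[1] changed, to 0x03. In OFB, a change in C_i flips the same bit in P_i only; the keystream is unaffected. Decrypting the received ciphertext:
P[1]: S = E(K, 0x4A) = 0x77; 0x03 ⊕ 0x77 = 0x74.
P[2]: S = E(K, 0x77) = 0x83; 0x21 ⊕ 0x83 = 0xA2.
P[3]: S = E(K, 0x83) = 0x50; 0x82 ⊕ 0x50 = 0xD2.
P[4]: S = E(K, 0x50) = 0x1F; 0x1A ⊕ 0x1F = 0x05.
P[5]: S = E(K, 0x1F) = 0x22; 0x9A ⊕ 0x22 = 0xB8.
P[6]: S = E(K, 0x22) = 0xD6; 0x02 ⊕ 0xD6 = 0xD4.
Blocks that differ from the original plaintext: P[1].

P[1] = 0x74, P[2] = 0xA2, P[3] = 0xD2, P[4] = 0x05, P[5] = 0xB8, P[6] = 0xD4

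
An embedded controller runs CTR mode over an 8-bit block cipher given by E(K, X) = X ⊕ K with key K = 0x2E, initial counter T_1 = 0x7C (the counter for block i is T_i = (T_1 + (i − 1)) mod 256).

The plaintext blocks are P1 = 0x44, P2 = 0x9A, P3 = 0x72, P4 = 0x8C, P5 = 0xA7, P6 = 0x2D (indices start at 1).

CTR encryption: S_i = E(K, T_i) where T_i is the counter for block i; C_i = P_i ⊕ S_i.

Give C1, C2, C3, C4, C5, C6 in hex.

C1 = 0x16, C2 = 0xC9, C3 = 0x22, C4 = 0xDD, C5 = 0x09, C6 = 0x82

C1: T = 0x7C, S = E(K, T) = 0x52; 0x44 ⊕ 0x52 = 0x16.
C2: T = 0x7D, S = E(K, T) = 0x53; 0x9A ⊕ 0x53 = 0xC9.
C3: T = 0x7E, S = E(K, T) = 0x50; 0x72 ⊕ 0x50 = 0x22.
C4: T = 0x7F, S = E(K, T) = 0x51; 0x8C ⊕ 0x51 = 0xDD.
C5: T = 0x80, S = E(K, T) = 0xAE; 0xA7 ⊕ 0xAE = 0x09.
C6: T = 0x81, S = E(K, T) = 0xAF; 0x2D ⊕ 0xAF = 0x82.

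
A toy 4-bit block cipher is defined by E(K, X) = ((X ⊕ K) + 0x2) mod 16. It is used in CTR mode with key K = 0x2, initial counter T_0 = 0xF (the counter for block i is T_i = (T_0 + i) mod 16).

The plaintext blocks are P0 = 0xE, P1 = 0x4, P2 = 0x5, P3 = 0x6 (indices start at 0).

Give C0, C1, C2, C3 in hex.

C0 = 0x1, C1 = 0x0, C2 = 0x0, C3 = 0x4

CTR encryption: S_i = E(K, T_i) where T_i is the counter for block i; C_i = P_i ⊕ S_i.
C0: T = 0xF, S = E(K, T) = 0xF; 0xE ⊕ 0xF = 0x1.
C1: T = 0x0, S = E(K, T) = 0x4; 0x4 ⊕ 0x4 = 0x0.
C2: T = 0x1, S = E(K, T) = 0x5; 0x5 ⊕ 0x5 = 0x0.
C3: T = 0x2, S = E(K, T) = 0x2; 0x6 ⊕ 0x2 = 0x4.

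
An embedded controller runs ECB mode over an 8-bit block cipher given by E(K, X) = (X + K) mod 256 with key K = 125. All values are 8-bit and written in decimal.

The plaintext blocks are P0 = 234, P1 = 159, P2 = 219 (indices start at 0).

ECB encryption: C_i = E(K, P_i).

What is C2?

C2: E(K, 219) = 88.

C2 = 88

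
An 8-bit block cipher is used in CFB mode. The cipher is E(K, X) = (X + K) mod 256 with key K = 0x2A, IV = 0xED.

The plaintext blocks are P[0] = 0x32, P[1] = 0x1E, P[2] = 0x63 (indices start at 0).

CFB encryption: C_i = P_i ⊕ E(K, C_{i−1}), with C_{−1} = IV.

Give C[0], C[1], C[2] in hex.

C[0] = 0x25, C[1] = 0x51, C[2] = 0x18

C[0]: E(K, 0xED) = 0x17; 0x32 ⊕ 0x17 = 0x25.
C[1]: E(K, 0x25) = 0x4F; 0x1E ⊕ 0x4F = 0x51.
C[2]: E(K, 0x51) = 0x7B; 0x63 ⊕ 0x7B = 0x18.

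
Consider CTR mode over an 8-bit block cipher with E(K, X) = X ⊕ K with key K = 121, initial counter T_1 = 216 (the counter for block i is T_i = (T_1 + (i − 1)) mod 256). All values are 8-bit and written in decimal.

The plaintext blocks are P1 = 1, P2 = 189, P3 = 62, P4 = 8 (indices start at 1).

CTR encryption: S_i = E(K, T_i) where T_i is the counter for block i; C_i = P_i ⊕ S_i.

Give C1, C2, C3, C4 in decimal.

C1 = 160, C2 = 29, C3 = 157, C4 = 170

C1: T = 216, S = E(K, T) = 161; 1 ⊕ 161 = 160.
C2: T = 217, S = E(K, T) = 160; 189 ⊕ 160 = 29.
C3: T = 218, S = E(K, T) = 163; 62 ⊕ 163 = 157.
C4: T = 219, S = E(K, T) = 162; 8 ⊕ 162 = 170.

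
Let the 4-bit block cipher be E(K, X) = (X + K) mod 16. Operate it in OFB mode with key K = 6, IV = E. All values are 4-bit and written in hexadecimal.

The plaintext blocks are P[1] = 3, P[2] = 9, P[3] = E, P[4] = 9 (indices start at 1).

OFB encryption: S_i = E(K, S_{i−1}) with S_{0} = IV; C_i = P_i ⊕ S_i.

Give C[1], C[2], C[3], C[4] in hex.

C[1]: S = E(K, E) = 4; 3 ⊕ 4 = 7.
C[2]: S = E(K, 4) = A; 9 ⊕ A = 3.
C[3]: S = E(K, A) = 0; E ⊕ 0 = E.
C[4]: S = E(K, 0) = 6; 9 ⊕ 6 = F.

C[1] = 7, C[2] = 3, C[3] = E, C[4] = F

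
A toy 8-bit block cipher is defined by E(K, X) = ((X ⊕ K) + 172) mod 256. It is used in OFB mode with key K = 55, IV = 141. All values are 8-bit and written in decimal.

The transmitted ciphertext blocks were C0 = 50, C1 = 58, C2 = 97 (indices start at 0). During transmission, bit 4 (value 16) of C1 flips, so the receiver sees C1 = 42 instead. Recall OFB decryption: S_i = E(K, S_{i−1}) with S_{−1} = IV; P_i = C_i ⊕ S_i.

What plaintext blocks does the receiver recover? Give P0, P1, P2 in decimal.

Only C1 changed, to 42. In OFB, a change in C_i flips the same bit in P_i only; the keystream is unaffected. Decrypting the received ciphertext:
P0: S = E(K, 141) = 102; 50 ⊕ 102 = 84.
P1: S = E(K, 102) = 253; 42 ⊕ 253 = 215.
P2: S = E(K, 253) = 118; 97 ⊕ 118 = 23.
Blocks that differ from the original plaintext: P1.

P0 = 84, P1 = 215, P2 = 23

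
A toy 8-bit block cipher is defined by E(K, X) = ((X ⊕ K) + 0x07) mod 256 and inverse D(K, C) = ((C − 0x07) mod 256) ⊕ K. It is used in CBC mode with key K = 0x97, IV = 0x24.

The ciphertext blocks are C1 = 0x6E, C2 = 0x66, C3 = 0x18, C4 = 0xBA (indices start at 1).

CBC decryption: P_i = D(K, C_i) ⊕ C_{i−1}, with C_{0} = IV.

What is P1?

P1: D(K, 0x6E) = 0xF0; 0xF0 ⊕ 0x24 = 0xD4.

P1 = 0xD4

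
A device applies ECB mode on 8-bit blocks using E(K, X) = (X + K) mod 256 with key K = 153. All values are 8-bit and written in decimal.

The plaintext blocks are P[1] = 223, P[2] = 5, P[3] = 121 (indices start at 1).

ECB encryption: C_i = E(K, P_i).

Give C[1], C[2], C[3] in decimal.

C[1] = 120, C[2] = 158, C[3] = 18

C[1]: E(K, 223) = 120.
C[2]: E(K, 5) = 158.
C[3]: E(K, 121) = 18.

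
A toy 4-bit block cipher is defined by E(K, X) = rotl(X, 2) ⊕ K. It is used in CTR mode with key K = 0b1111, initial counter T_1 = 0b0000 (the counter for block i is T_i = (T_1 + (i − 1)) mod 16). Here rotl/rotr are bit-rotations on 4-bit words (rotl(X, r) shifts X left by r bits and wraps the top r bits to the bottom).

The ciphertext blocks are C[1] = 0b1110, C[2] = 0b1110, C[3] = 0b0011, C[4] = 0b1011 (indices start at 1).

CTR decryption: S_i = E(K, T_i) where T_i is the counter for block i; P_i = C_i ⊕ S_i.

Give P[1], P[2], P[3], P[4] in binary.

P[1]: T = 0b0000, S = E(K, T) = 0b1111; 0b1110 ⊕ 0b1111 = 0b0001.
P[2]: T = 0b0001, S = E(K, T) = 0b1011; 0b1110 ⊕ 0b1011 = 0b0101.
P[3]: T = 0b0010, S = E(K, T) = 0b0111; 0b0011 ⊕ 0b0111 = 0b0100.
P[4]: T = 0b0011, S = E(K, T) = 0b0011; 0b1011 ⊕ 0b0011 = 0b1000.

P[1] = 0b0001, P[2] = 0b0101, P[3] = 0b0100, P[4] = 0b1000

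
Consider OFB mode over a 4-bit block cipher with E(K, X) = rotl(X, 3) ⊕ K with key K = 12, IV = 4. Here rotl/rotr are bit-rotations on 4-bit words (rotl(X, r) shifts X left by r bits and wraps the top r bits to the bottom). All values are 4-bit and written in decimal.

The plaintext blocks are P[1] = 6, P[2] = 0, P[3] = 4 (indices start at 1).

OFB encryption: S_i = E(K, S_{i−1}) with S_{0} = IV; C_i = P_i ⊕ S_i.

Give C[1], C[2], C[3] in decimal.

C[1] = 8, C[2] = 11, C[3] = 5

C[1]: S = E(K, 4) = 14; 6 ⊕ 14 = 8.
C[2]: S = E(K, 14) = 11; 0 ⊕ 11 = 11.
C[3]: S = E(K, 11) = 1; 4 ⊕ 1 = 5.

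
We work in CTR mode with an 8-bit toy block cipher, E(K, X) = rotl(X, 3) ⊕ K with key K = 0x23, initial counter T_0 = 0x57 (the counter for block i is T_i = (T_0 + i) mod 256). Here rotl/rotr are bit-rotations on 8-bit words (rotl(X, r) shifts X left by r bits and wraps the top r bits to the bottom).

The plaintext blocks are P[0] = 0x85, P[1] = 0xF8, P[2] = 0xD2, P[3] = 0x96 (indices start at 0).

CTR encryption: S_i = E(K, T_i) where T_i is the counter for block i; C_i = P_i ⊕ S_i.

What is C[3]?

C[3] = 0x67

C[0]: T = 0x57, S = E(K, T) = 0x99; 0x85 ⊕ 0x99 = 0x1C.
C[1]: T = 0x58, S = E(K, T) = 0xE1; 0xF8 ⊕ 0xE1 = 0x19.
C[2]: T = 0x59, S = E(K, T) = 0xE9; 0xD2 ⊕ 0xE9 = 0x3B.
C[3]: T = 0x5A, S = E(K, T) = 0xF1; 0x96 ⊕ 0xF1 = 0x67.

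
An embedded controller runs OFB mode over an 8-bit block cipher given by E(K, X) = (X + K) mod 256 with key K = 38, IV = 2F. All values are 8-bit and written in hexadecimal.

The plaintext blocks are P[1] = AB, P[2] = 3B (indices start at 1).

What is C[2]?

C[2] = A4

OFB encryption: S_i = E(K, S_{i−1}) with S_{0} = IV; C_i = P_i ⊕ S_i.
C[1]: S = E(K, 2F) = 67; AB ⊕ 67 = CC.
C[2]: S = E(K, 67) = 9F; 3B ⊕ 9F = A4.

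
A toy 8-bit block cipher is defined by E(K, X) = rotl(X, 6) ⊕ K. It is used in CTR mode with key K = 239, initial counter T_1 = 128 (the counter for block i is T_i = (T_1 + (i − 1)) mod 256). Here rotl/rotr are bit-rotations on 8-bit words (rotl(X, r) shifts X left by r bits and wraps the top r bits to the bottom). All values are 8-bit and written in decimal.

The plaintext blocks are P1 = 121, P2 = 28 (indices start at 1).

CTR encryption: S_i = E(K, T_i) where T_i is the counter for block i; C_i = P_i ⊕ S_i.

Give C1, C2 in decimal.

C1 = 182, C2 = 147

C1: T = 128, S = E(K, T) = 207; 121 ⊕ 207 = 182.
C2: T = 129, S = E(K, T) = 143; 28 ⊕ 143 = 147.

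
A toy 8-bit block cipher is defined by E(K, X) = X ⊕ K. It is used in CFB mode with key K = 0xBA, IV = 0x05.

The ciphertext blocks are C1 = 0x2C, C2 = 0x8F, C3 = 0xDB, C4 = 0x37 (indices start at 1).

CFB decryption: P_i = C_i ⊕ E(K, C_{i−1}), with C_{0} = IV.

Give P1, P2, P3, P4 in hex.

P1: E(K, 0x05) = 0xBF; 0x2C ⊕ 0xBF = 0x93.
P2: E(K, 0x2C) = 0x96; 0x8F ⊕ 0x96 = 0x19.
P3: E(K, 0x8F) = 0x35; 0xDB ⊕ 0x35 = 0xEE.
P4: E(K, 0xDB) = 0x61; 0x37 ⊕ 0x61 = 0x56.

P1 = 0x93, P2 = 0x19, P3 = 0xEE, P4 = 0x56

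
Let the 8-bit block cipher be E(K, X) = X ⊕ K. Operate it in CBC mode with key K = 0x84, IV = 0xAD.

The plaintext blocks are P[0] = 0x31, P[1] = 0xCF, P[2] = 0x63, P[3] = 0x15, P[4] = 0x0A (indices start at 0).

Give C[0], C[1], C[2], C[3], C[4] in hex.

C[0] = 0x18, C[1] = 0x53, C[2] = 0xB4, C[3] = 0x25, C[4] = 0xAB

CBC encryption: C_i = E(K, P_i ⊕ C_{i−1}), with C_{−1} = IV.
C[0]: P[0] ⊕ 0xAD = 0x9C; E(K, 0x9C) = 0x18.
C[1]: P[1] ⊕ 0x18 = 0xD7; E(K, 0xD7) = 0x53.
C[2]: P[2] ⊕ 0x53 = 0x30; E(K, 0x30) = 0xB4.
C[3]: P[3] ⊕ 0xB4 = 0xA1; E(K, 0xA1) = 0x25.
C[4]: P[4] ⊕ 0x25 = 0x2F; E(K, 0x2F) = 0xAB.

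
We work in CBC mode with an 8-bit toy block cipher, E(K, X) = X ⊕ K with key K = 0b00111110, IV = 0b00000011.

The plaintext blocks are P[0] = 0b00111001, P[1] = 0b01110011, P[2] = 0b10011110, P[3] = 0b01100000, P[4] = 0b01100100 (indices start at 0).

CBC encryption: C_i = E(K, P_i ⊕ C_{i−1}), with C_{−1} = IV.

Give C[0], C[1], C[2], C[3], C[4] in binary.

C[0]: P[0] ⊕ 0b00000011 = 0b00111010; E(K, 0b00111010) = 0b00000100.
C[1]: P[1] ⊕ 0b00000100 = 0b01110111; E(K, 0b01110111) = 0b01001001.
C[2]: P[2] ⊕ 0b01001001 = 0b11010111; E(K, 0b11010111) = 0b11101001.
C[3]: P[3] ⊕ 0b11101001 = 0b10001001; E(K, 0b10001001) = 0b10110111.
C[4]: P[4] ⊕ 0b10110111 = 0b11010011; E(K, 0b11010011) = 0b11101101.

C[0] = 0b00000100, C[1] = 0b01001001, C[2] = 0b11101001, C[3] = 0b10110111, C[4] = 0b11101101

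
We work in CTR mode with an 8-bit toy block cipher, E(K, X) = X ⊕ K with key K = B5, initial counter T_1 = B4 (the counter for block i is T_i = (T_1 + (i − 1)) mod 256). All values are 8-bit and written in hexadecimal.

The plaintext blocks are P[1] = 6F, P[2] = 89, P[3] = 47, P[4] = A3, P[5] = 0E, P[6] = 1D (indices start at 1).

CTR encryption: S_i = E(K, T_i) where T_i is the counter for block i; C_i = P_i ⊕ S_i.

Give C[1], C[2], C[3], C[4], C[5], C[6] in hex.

C[1]: T = B4, S = E(K, T) = 01; 6F ⊕ 01 = 6E.
C[2]: T = B5, S = E(K, T) = 00; 89 ⊕ 00 = 89.
C[3]: T = B6, S = E(K, T) = 03; 47 ⊕ 03 = 44.
C[4]: T = B7, S = E(K, T) = 02; A3 ⊕ 02 = A1.
C[5]: T = B8, S = E(K, T) = 0D; 0E ⊕ 0D = 03.
C[6]: T = B9, S = E(K, T) = 0C; 1D ⊕ 0C = 11.

C[1] = 6E, C[2] = 89, C[3] = 44, C[4] = A1, C[5] = 03, C[6] = 11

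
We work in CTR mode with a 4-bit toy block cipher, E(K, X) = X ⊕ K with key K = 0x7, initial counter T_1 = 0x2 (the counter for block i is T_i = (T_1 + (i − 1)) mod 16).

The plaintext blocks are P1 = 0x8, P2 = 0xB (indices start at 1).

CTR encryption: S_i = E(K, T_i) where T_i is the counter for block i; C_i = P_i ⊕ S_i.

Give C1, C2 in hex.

C1 = 0xD, C2 = 0xF

C1: T = 0x2, S = E(K, T) = 0x5; 0x8 ⊕ 0x5 = 0xD.
C2: T = 0x3, S = E(K, T) = 0x4; 0xB ⊕ 0x4 = 0xF.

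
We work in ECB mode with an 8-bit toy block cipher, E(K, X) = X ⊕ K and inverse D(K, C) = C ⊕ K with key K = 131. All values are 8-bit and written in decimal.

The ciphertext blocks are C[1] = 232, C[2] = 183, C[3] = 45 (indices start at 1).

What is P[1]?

ECB decryption: P_i = D(K, C_i).
P[1]: D(K, 232) = 107.

P[1] = 107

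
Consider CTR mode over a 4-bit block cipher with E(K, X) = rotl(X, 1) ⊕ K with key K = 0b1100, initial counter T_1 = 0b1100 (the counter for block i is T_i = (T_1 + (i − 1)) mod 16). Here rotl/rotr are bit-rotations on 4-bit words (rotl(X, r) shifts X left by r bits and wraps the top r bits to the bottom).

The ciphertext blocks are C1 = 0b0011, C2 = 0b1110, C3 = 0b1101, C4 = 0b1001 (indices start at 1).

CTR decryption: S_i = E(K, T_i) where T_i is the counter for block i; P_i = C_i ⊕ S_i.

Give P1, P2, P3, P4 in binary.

P1 = 0b0110, P2 = 0b1001, P3 = 0b1100, P4 = 0b1010

P1: T = 0b1100, S = E(K, T) = 0b0101; 0b0011 ⊕ 0b0101 = 0b0110.
P2: T = 0b1101, S = E(K, T) = 0b0111; 0b1110 ⊕ 0b0111 = 0b1001.
P3: T = 0b1110, S = E(K, T) = 0b0001; 0b1101 ⊕ 0b0001 = 0b1100.
P4: T = 0b1111, S = E(K, T) = 0b0011; 0b1001 ⊕ 0b0011 = 0b1010.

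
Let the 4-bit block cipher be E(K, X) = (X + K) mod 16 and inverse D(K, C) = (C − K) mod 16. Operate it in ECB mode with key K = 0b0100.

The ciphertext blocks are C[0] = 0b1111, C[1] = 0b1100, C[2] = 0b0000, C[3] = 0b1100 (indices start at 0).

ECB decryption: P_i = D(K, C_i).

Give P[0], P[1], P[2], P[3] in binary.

P[0] = 0b1011, P[1] = 0b1000, P[2] = 0b1100, P[3] = 0b1000

P[0]: D(K, 0b1111) = 0b1011.
P[1]: D(K, 0b1100) = 0b1000.
P[2]: D(K, 0b0000) = 0b1100.
P[3]: D(K, 0b1100) = 0b1000.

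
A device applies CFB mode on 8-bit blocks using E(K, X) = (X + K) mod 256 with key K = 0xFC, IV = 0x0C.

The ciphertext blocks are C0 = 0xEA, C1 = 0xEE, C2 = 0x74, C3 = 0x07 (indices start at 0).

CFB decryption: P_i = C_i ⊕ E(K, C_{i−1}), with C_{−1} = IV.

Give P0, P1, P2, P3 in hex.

P0: E(K, 0x0C) = 0x08; 0xEA ⊕ 0x08 = 0xE2.
P1: E(K, 0xEA) = 0xE6; 0xEE ⊕ 0xE6 = 0x08.
P2: E(K, 0xEE) = 0xEA; 0x74 ⊕ 0xEA = 0x9E.
P3: E(K, 0x74) = 0x70; 0x07 ⊕ 0x70 = 0x77.

P0 = 0xE2, P1 = 0x08, P2 = 0x9E, P3 = 0x77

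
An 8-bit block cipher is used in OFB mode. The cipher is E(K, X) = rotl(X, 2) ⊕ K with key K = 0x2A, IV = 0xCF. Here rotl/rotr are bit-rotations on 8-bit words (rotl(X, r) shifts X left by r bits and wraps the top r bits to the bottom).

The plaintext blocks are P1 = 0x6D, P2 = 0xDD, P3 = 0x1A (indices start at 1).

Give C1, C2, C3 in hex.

C1 = 0x78, C2 = 0xA3, C3 = 0xC9

OFB encryption: S_i = E(K, S_{i−1}) with S_{0} = IV; C_i = P_i ⊕ S_i.
C1: S = E(K, 0xCF) = 0x15; 0x6D ⊕ 0x15 = 0x78.
C2: S = E(K, 0x15) = 0x7E; 0xDD ⊕ 0x7E = 0xA3.
C3: S = E(K, 0x7E) = 0xD3; 0x1A ⊕ 0xD3 = 0xC9.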